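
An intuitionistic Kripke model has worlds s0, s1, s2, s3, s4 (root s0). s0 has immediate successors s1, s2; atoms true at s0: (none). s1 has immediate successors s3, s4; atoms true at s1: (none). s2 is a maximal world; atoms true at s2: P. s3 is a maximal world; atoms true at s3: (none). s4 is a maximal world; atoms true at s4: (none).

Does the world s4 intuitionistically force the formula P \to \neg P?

s4 \Vdash P \to \neg P vacuously: no world accessible from s4 forces the antecedent P.

Yes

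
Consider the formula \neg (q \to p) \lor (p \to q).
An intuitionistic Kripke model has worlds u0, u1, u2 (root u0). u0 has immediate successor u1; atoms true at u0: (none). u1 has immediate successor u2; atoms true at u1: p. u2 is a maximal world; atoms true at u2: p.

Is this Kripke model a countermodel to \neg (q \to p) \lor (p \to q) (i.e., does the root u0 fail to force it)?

Yes

u0 \nVdash \neg (q \to p) \lor (p \to q): neither disjunct is forced at u0.
u0 \nVdash \neg (q \to p) since u0 is accessible from u0 and u0 \Vdash q \to p.
u0 \Vdash q \to p vacuously: no world accessible from u0 forces the antecedent q.
So the root u0 does not force \neg (q \to p) \lor (p \to q); the model is a countermodel.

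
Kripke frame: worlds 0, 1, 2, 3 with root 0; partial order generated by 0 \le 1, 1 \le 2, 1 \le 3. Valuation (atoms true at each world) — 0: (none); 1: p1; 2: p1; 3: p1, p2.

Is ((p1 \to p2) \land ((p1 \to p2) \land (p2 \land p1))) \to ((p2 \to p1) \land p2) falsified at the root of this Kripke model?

No

0 \Vdash ((p1 \to p2) \land ((p1 \to p2) \land (p2 \land p1))) \to ((p2 \to p1) \land p2): every world accessible from 0 that forces (p1 \to p2) \land ((p1 \to p2) \land (p2 \land p1)) (namely 3) also forces (p2 \to p1) \land p2.
So the root 0 forces ((p1 \to p2) \land ((p1 \to p2) \land (p2 \land p1))) \to ((p2 \to p1) \land p2); the model is not a countermodel.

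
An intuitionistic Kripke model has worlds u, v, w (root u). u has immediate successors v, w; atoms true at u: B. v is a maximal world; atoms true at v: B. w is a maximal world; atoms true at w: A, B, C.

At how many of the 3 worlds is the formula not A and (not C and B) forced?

1

u: does not force it — u does not force not A and (not C and B) since u fails not A.
v: forces it.
w: does not force it — w does not force not A and (not C and B) since w fails not A.
Worlds forcing the formula: {v}.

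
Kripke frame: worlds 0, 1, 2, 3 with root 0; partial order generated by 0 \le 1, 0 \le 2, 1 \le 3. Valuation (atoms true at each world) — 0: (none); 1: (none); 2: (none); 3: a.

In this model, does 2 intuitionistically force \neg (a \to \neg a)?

2 \nVdash \neg (a \to \neg a) since 2 is accessible from 2 and 2 \Vdash a \to \neg a.
2 \Vdash a \to \neg a vacuously: no world accessible from 2 forces the antecedent a.

No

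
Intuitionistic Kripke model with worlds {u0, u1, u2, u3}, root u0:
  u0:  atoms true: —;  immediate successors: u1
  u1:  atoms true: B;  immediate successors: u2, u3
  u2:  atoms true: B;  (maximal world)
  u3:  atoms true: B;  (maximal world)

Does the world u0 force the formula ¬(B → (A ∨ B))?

No

u0 ⊮ ¬(B → (A ∨ B)) since u0 is accessible from u0 and u0 ⊩ B → (A ∨ B).
u0 ⊩ B → (A ∨ B): every world accessible from u0 that forces B (namely u1, u2, u3) also forces A ∨ B.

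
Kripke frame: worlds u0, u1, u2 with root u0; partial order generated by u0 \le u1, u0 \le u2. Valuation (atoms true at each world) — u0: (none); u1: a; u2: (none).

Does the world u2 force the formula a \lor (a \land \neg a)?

No

u2 \nVdash a \lor (a \land \neg a): neither disjunct is forced at u2.
u2 lacks atom a, so u2 \nVdash a.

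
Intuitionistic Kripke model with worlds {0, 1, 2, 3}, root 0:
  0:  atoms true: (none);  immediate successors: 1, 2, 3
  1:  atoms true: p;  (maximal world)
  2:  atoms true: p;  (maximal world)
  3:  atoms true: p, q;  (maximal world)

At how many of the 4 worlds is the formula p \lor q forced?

3

0: does not force it — 0 \nVdash p \lor q: neither disjunct is forced at 0.
1: forces it.
2: forces it.
3: forces it.
Worlds forcing the formula: {1, 2, 3}.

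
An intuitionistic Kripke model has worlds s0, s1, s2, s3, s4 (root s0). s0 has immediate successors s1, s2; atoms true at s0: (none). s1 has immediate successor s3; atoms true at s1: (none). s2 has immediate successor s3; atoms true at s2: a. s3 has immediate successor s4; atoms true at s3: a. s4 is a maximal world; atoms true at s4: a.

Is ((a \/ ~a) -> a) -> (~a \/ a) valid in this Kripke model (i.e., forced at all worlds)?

Not every world: s0 ||-/- ((a \/ ~a) -> a) -> (~a \/ a).
s0 ||-/- ((a \/ ~a) -> a) -> (~a \/ a): already at s0 itself, s0 ||- (a \/ ~a) -> a but s0 ||-/- ~a \/ a.
s0 ||-/- ~a \/ a: neither disjunct is forced at s0.
s0 ||-/- ~a since s2 is accessible from s0 and s2 ||- a.

No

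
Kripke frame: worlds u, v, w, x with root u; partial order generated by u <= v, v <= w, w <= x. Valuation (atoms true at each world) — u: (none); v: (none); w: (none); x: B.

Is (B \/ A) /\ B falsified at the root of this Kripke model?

u ||-/- (B \/ A) /\ B since u fails B \/ A.
So the root u does not force (B \/ A) /\ B; the model is a countermodel.

Yes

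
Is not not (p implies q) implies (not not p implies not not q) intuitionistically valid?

This is the distribution of double negation over implication, which is intuitionistically derivable.
Assume not not (p implies q) and not not p; suppose not q. Then p implies q would give not p (by contraposition), contradicting not not p; so not (p implies q), contradicting not not (p implies q). Hence not not q.

Yes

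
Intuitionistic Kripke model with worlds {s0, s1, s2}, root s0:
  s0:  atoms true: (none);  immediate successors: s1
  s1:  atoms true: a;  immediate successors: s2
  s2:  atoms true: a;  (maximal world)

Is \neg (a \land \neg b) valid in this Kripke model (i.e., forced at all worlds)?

No

Not every world: s0 \nVdash \neg (a \land \neg b).
s0 \nVdash \neg (a \land \neg b) since s1 is accessible from s0 and s1 \Vdash a \land \neg b.
s1 \Vdash a \land \neg b since s1 forces both conjuncts.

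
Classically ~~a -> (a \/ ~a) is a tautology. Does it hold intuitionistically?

This is a variant of double-negation elimination (deriving excluded middle from double negation), which is not intuitionistically valid.
A Kripke countermodel: worlds u, v; order generated by u <= v; atoms true at each world — u:{}; v:{a}.
u ||-/- ~~a -> (a \/ ~a): already at u itself, u ||- ~~a but u ||-/- a \/ ~a.
u ||-/- a \/ ~a: neither disjunct is forced at u.
u lacks atom a, so u ||-/- a.
So the root u does not force the formula.

No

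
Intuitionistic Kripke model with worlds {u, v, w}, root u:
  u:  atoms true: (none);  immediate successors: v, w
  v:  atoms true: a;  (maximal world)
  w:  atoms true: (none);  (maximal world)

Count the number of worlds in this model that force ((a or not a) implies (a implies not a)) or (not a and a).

1

u: does not force it — u does not force ((a or not a) implies (a implies not a)) or (not a and a): neither disjunct is forced at u.
v: does not force it — v does not force ((a or not a) implies (a implies not a)) or (not a and a): neither disjunct is forced at v.
w: forces it.
Worlds forcing the formula: {w}.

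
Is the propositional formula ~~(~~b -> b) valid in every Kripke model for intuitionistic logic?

This is the double negation of double-negation elimination, which is intuitionistically derivable.
By Glivenko's theorem the double negation of any classical propositional tautology is intuitionistically provable; ~~b -> b is classically a tautology.

Yes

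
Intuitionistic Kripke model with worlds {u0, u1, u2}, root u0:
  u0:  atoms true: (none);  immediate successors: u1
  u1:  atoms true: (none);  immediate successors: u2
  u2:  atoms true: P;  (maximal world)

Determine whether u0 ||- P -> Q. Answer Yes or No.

No

u0 ||-/- P -> Q: at the accessible world u2, u2 ||- P but u2 ||-/- Q.
u2 lacks atom Q, so u2 ||-/- Q.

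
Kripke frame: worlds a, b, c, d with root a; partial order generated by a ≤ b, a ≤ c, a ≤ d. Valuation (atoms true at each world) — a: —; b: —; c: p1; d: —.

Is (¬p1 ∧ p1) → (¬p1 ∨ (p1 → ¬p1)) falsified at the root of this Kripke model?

No

a ⊩ (¬p1 ∧ p1) → (¬p1 ∨ (p1 → ¬p1)) vacuously: no world accessible from a forces the antecedent ¬p1 ∧ p1.
So the root a forces (¬p1 ∧ p1) → (¬p1 ∨ (p1 → ¬p1)); the model is not a countermodel.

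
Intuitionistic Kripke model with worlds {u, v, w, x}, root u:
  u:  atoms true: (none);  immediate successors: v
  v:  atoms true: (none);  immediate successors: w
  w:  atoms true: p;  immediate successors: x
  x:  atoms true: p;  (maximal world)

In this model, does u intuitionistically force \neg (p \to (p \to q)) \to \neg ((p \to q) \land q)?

u \Vdash \neg (p \to (p \to q)) \to \neg ((p \to q) \land q): every world accessible from u that forces \neg (p \to (p \to q)) (namely u, v, w, x) also forces \neg ((p \to q) \land q).

Yes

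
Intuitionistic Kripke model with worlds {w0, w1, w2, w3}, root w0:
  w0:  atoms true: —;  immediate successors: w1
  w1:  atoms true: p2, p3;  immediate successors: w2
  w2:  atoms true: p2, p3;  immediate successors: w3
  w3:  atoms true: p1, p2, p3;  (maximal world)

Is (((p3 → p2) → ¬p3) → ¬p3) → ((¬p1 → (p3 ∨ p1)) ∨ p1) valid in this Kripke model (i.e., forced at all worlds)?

w0 ⊩ (((p3 → p2) → ¬p3) → ¬p3) → ((¬p1 → (p3 ∨ p1)) ∨ p1): every world accessible from w0 that forces ((p3 → p2) → ¬p3) → ¬p3 (namely w0, w1, w2, w3) also forces (¬p1 → (p3 ∨ p1)) ∨ p1.
Since the root w0 forces (((p3 → p2) → ¬p3) → ¬p3) → ((¬p1 → (p3 ∨ p1)) ∨ p1) and forcing is persistent (monotone upward), every world forces it.

Yes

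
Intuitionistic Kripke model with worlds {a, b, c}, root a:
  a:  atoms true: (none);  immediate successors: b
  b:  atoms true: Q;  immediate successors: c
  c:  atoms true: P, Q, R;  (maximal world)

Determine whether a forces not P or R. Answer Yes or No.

No

a does not force not P or R: neither disjunct is forced at a.
a does not force not P since c is accessible from a and c forces P.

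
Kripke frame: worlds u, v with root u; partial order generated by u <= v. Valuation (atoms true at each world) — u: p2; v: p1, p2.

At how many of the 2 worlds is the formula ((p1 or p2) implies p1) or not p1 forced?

1

u: does not force it — u does not force ((p1 or p2) implies p1) or not p1: neither disjunct is forced at u.
v: forces it.
Worlds forcing the formula: {v}.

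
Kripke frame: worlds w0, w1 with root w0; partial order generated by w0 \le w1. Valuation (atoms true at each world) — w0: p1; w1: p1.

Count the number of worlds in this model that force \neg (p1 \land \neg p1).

2

w0: forces it.
w1: forces it.
Worlds forcing the formula: {w0, w1}.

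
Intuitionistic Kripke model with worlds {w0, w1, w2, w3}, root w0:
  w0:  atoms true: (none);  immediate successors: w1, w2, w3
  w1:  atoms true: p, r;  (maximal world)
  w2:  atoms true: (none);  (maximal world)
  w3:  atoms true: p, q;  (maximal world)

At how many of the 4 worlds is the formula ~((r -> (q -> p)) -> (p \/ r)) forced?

w0: does not force it — w0 ||-/- ~((r -> (q -> p)) -> (p \/ r)) since w1 is accessible from w0 and w1 ||- (r -> (q -> p)) -> (p \/ r).
w1: does not force it.
w2: forces it.
w3: does not force it.
Worlds forcing the formula: {w2}.

1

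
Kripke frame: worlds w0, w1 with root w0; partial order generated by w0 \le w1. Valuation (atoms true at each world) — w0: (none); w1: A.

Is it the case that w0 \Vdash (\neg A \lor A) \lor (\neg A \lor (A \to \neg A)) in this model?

w0 \nVdash (\neg A \lor A) \lor (\neg A \lor (A \to \neg A)): neither disjunct is forced at w0.
w0 \nVdash \neg A \lor A: neither disjunct is forced at w0.
w0 \nVdash \neg A since w1 is accessible from w0 and w1 \Vdash A.

No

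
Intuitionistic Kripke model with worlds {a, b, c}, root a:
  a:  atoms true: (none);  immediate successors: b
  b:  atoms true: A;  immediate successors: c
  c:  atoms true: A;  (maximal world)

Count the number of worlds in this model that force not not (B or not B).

a: forces it.
b: forces it.
c: forces it.
Worlds forcing the formula: {a, b, c}.

3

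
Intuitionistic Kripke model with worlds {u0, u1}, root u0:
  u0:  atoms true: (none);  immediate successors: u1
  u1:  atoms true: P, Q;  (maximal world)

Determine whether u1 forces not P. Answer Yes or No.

u1 does not force not P since u1 is accessible from u1 and u1 forces P.

No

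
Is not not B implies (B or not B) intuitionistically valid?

No

This is a variant of double-negation elimination (deriving excluded middle from double negation), which is not intuitionistically valid.
A Kripke countermodel: worlds a, b; order generated by a <= b; atoms true at each world — a:{}; b:{B}.
a does not force not not B implies (B or not B): already at a itself, a forces not not B but a does not force B or not B.
a does not force B or not B: neither disjunct is forced at a.
a lacks atom B, so a does not force B.
So the root a does not force the formula.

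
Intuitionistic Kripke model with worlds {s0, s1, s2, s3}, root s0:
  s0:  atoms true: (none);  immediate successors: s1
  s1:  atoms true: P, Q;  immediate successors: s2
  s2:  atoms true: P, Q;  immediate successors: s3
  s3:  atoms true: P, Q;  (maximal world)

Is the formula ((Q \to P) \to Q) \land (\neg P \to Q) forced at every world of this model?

No

Not every world: s0 \nVdash ((Q \to P) \to Q) \land (\neg P \to Q).
s0 \nVdash ((Q \to P) \to Q) \land (\neg P \to Q) since s0 fails (Q \to P) \to Q.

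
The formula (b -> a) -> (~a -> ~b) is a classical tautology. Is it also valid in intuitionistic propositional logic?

Yes

This is the forward direction of contraposition, which is intuitionistically derivable.
Assume b -> a and ~a. If b held then a would follow, contradicting ~a; so ~b.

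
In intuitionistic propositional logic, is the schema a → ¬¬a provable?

This is double-negation introduction, which is intuitionistically derivable.
If a world forces a then every accessible world forces a (persistence), so none forces ¬a; hence ¬¬a.

Yes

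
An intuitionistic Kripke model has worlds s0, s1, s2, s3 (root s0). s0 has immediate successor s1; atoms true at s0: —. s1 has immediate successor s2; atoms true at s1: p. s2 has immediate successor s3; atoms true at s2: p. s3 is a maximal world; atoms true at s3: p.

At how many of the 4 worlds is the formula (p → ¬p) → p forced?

s0: forces it.
s1: forces it.
s2: forces it.
s3: forces it.
Worlds forcing the formula: {s0, s1, s2, s3}.

4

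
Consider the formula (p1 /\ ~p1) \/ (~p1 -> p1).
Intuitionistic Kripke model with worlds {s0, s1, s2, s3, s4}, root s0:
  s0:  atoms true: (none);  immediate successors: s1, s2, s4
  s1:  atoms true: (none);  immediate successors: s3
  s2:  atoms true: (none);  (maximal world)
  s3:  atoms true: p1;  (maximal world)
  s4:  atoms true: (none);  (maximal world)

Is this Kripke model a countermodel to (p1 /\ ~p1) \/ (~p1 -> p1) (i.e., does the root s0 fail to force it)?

Yes

s0 ||-/- (p1 /\ ~p1) \/ (~p1 -> p1): neither disjunct is forced at s0.
s0 ||-/- p1 /\ ~p1 since s0 fails p1.
So the root s0 does not force (p1 /\ ~p1) \/ (~p1 -> p1); the model is a countermodel.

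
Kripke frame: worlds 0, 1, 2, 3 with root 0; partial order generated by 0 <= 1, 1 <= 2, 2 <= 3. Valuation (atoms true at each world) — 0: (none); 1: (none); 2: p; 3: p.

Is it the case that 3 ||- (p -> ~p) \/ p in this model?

3 ||- (p -> ~p) \/ p via the disjunct p.

Yes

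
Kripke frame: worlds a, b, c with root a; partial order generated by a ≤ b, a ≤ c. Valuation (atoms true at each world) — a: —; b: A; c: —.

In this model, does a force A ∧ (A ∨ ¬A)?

a ⊮ A ∧ (A ∨ ¬A) since a fails A.

No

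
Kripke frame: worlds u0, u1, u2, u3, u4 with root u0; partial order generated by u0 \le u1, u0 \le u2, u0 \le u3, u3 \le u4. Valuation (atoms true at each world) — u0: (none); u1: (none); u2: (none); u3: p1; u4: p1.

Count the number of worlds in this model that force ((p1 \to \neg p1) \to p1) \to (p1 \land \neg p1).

2

u0: does not force it — u0 \nVdash ((p1 \to \neg p1) \to p1) \to (p1 \land \neg p1): at the accessible world u3, u3 \Vdash (p1 \to \neg p1) \to p1 but u3 \nVdash p1 \land \neg p1.
u1: forces it.
u2: forces it.
u3: does not force it — u3 \nVdash ((p1 \to \neg p1) \to p1) \to (p1 \land \neg p1): already at u3 itself, u3 \Vdash (p1 \to \neg p1) \to p1 but u3 \nVdash p1 \land \neg p1.
u4: does not force it.
Worlds forcing the formula: {u1, u2}.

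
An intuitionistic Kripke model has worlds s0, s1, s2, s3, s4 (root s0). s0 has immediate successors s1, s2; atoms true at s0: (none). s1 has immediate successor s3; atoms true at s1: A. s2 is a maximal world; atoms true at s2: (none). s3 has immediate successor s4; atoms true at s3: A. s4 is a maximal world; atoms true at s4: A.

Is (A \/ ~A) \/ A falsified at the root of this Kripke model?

s0 ||-/- (A \/ ~A) \/ A: neither disjunct is forced at s0.
s0 ||-/- A \/ ~A: neither disjunct is forced at s0.
s0 lacks atom A, so s0 ||-/- A.
So the root s0 does not force (A \/ ~A) \/ A; the model is a countermodel.

Yes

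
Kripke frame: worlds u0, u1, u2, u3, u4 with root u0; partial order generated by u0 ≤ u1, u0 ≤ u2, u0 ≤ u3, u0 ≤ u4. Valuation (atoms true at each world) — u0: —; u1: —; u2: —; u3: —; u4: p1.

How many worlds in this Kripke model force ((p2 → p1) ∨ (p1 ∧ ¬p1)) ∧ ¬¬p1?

1

u0: does not force it — u0 ⊮ ((p2 → p1) ∨ (p1 ∧ ¬p1)) ∧ ¬¬p1 since u0 fails ¬¬p1.
u1: does not force it — u1 ⊮ ((p2 → p1) ∨ (p1 ∧ ¬p1)) ∧ ¬¬p1 since u1 fails ¬¬p1.
u2: does not force it — u2 ⊮ ((p2 → p1) ∨ (p1 ∧ ¬p1)) ∧ ¬¬p1 since u2 fails ¬¬p1.
u3: does not force it.
u4: forces it.
Worlds forcing the formula: {u4}.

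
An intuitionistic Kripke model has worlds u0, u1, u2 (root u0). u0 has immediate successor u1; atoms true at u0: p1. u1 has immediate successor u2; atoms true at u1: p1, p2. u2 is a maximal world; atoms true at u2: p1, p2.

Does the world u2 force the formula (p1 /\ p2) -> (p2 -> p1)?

Yes

u2 ||- (p1 /\ p2) -> (p2 -> p1): every world accessible from u2 that forces p1 /\ p2 (namely u2) also forces p2 -> p1.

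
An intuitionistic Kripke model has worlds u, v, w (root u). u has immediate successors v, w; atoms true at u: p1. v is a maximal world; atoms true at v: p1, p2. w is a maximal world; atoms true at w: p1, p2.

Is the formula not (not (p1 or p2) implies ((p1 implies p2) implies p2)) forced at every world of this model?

No

Not every world: u does not force not (not (p1 or p2) implies ((p1 implies p2) implies p2)).
u does not force not (not (p1 or p2) implies ((p1 implies p2) implies p2)) since u is accessible from u and u forces not (p1 or p2) implies ((p1 implies p2) implies p2).
u forces not (p1 or p2) implies ((p1 implies p2) implies p2) vacuously: no world accessible from u forces the antecedent not (p1 or p2).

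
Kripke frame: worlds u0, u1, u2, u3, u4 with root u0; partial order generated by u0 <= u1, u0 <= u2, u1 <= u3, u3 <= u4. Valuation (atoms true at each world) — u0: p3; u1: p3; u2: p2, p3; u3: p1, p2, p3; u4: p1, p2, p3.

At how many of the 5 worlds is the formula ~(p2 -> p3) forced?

u0: does not force it — u0 ||-/- ~(p2 -> p3) since u0 is accessible from u0 and u0 ||- p2 -> p3.
u1: does not force it — u1 ||-/- ~(p2 -> p3) since u1 is accessible from u1 and u1 ||- p2 -> p3.
u2: does not force it.
u3: does not force it.
u4: does not force it.
Worlds forcing the formula: { }.

0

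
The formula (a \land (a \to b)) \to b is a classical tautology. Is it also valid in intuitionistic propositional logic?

Yes

This is modus ponens in implicational form, which is intuitionistically derivable.
If a world forces a and a \to b, then applying the implication at that world (which is accessible from itself) gives b.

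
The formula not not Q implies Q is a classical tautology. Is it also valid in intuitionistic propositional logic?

No

This is double-negation elimination, which is not intuitionistically valid.
A Kripke countermodel: worlds s0, s1; order generated by s0 <= s1; atoms true at each world — s0:{}; s1:{Q}.
s0 does not force not not Q implies Q: already at s0 itself, s0 forces not not Q but s0 does not force Q.
s0 lacks atom Q, so s0 does not force Q.
So the root s0 does not force the formula.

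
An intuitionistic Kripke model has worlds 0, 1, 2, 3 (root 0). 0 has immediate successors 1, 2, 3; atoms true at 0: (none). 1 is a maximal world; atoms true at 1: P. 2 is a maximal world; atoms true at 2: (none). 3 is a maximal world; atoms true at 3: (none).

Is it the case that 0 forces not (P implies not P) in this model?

No

0 does not force not (P implies not P) since 2 is accessible from 0 and 2 forces P implies not P.
2 forces P implies not P vacuously: no world accessible from 2 forces the antecedent P.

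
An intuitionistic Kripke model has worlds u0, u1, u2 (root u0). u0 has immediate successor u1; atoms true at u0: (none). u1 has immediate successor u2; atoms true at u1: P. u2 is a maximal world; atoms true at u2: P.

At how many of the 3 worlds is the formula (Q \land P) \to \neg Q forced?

3

u0: forces it.
u1: forces it.
u2: forces it.
Worlds forcing the formula: {u0, u1, u2}.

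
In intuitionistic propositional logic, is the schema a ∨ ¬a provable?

No

This is the law of excluded middle, which is not intuitionistically valid.
A Kripke countermodel: worlds s0, s1; order generated by s0 ≤ s1; atoms true at each world — s0:{}; s1:{a}.
s0 ⊮ a ∨ ¬a: neither disjunct is forced at s0.
s0 lacks atom a, so s0 ⊮ a.
So the root s0 does not force the formula.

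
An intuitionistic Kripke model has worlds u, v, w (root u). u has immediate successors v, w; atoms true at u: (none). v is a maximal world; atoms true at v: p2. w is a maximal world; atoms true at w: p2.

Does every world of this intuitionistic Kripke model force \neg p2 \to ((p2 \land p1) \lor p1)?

Yes

u \Vdash \neg p2 \to ((p2 \land p1) \lor p1) vacuously: no world accessible from u forces the antecedent \neg p2.
Since the root u forces \neg p2 \to ((p2 \land p1) \lor p1) and forcing is persistent (monotone upward), every world forces it.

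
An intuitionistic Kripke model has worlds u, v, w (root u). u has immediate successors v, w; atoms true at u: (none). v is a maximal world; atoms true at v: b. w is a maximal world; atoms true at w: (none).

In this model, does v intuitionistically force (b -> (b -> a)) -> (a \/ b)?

Yes

v ||- (b -> (b -> a)) -> (a \/ b) vacuously: no world accessible from v forces the antecedent b -> (b -> a).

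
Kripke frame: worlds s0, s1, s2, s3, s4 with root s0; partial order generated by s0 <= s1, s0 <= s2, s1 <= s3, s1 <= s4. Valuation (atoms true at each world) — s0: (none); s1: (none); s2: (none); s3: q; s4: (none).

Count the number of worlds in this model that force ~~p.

0

s0: does not force it — s0 ||-/- ~~p since s0 is accessible from s0 and s0 ||- ~p.
s1: does not force it.
s2: does not force it.
s3: does not force it.
s4: does not force it.
Worlds forcing the formula: { }.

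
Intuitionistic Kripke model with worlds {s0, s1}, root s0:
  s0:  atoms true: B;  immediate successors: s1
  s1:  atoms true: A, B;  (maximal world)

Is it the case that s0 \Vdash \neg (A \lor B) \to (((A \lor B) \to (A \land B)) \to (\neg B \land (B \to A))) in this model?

Yes

s0 \Vdash \neg (A \lor B) \to (((A \lor B) \to (A \land B)) \to (\neg B \land (B \to A))) vacuously: no world accessible from s0 forces the antecedent \neg (A \lor B).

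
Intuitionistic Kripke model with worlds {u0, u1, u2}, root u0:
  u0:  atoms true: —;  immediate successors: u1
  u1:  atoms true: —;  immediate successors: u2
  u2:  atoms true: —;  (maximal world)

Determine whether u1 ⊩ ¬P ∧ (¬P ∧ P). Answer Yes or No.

u1 ⊮ ¬P ∧ (¬P ∧ P) since u1 fails ¬P ∧ P.

No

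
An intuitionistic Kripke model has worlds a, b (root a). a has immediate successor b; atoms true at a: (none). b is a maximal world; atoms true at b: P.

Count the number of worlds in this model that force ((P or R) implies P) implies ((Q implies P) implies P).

1

a: does not force it — a does not force ((P or R) implies P) implies ((Q implies P) implies P): already at a itself, a forces (P or R) implies P but a does not force (Q implies P) implies P.
b: forces it.
Worlds forcing the formula: {b}.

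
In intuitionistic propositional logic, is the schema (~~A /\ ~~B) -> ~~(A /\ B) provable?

This is the distribution of double negation over conjunction, which is intuitionistically derivable.
Assume ~~A, ~~B, and ~(A /\ B). From A we'd get ~B (since A /\ B is refuted), contradicting ~~B; so ~A, contradicting ~~A.

Yes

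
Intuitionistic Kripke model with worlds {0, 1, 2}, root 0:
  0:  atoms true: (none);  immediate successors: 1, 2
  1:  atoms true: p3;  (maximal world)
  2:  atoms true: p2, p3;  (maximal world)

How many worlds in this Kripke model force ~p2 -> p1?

0: does not force it — 0 ||-/- ~p2 -> p1: at the accessible world 1, 1 ||- ~p2 but 1 ||-/- p1.
1: does not force it — 1 ||-/- ~p2 -> p1: already at 1 itself, 1 ||- ~p2 but 1 ||-/- p1.
2: forces it.
Worlds forcing the formula: {2}.

1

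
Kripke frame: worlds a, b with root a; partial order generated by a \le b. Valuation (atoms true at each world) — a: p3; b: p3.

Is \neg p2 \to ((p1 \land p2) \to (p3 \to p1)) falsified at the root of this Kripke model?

a \Vdash \neg p2 \to ((p1 \land p2) \to (p3 \to p1)): every world accessible from a that forces \neg p2 (namely a, b) also forces (p1 \land p2) \to (p3 \to p1).
So the root a forces \neg p2 \to ((p1 \land p2) \to (p3 \to p1)); the model is not a countermodel.

No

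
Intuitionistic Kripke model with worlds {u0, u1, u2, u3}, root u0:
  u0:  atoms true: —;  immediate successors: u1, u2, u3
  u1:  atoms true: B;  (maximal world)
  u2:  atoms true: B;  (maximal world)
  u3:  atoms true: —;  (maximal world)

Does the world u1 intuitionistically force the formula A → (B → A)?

Yes

u1 ⊩ A → (B → A) vacuously: no world accessible from u1 forces the antecedent A.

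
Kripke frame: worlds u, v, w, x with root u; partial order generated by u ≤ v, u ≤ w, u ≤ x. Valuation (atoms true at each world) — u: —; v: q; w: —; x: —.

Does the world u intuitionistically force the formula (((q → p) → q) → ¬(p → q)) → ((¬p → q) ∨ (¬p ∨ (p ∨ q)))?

Yes

u ⊩ (((q → p) → q) → ¬(p → q)) → ((¬p → q) ∨ (¬p ∨ (p ∨ q))): every world accessible from u that forces ((q → p) → q) → ¬(p → q) (namely w, x) also forces (¬p → q) ∨ (¬p ∨ (p ∨ q)).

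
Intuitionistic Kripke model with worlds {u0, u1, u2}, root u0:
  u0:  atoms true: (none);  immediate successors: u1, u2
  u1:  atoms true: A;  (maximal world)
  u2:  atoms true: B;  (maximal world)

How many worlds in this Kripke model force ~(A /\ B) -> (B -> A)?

1

u0: does not force it — u0 ||-/- ~(A /\ B) -> (B -> A): already at u0 itself, u0 ||- ~(A /\ B) but u0 ||-/- B -> A.
u1: forces it.
u2: does not force it — u2 ||-/- ~(A /\ B) -> (B -> A): already at u2 itself, u2 ||- ~(A /\ B) but u2 ||-/- B -> A.
Worlds forcing the formula: {u1}.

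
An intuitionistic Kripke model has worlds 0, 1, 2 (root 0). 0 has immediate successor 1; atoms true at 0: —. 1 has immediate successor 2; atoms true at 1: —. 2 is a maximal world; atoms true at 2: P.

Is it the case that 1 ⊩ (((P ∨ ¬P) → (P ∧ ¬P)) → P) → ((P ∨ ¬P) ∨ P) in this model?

1 ⊮ (((P ∨ ¬P) → (P ∧ ¬P)) → P) → ((P ∨ ¬P) ∨ P): already at 1 itself, 1 ⊩ ((P ∨ ¬P) → (P ∧ ¬P)) → P but 1 ⊮ (P ∨ ¬P) ∨ P.
1 ⊮ (P ∨ ¬P) ∨ P: neither disjunct is forced at 1.
1 ⊮ P ∨ ¬P: neither disjunct is forced at 1.
1 lacks atom P, so 1 ⊮ P.

No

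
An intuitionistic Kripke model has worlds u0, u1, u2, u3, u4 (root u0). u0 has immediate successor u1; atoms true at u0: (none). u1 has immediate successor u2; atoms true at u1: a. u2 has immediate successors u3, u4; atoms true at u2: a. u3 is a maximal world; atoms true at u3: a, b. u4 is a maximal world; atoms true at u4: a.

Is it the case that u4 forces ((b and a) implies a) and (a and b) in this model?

u4 does not force ((b and a) implies a) and (a and b) since u4 fails a and b.

No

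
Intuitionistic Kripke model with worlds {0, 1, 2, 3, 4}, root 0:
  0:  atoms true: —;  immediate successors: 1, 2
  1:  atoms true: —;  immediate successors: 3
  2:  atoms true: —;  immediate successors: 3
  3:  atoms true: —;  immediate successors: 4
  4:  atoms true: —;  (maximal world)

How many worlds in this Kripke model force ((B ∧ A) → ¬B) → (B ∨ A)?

0: does not force it — 0 ⊮ ((B ∧ A) → ¬B) → (B ∨ A): already at 0 itself, 0 ⊩ (B ∧ A) → ¬B but 0 ⊮ B ∨ A.
1: does not force it — 1 ⊮ ((B ∧ A) → ¬B) → (B ∨ A): already at 1 itself, 1 ⊩ (B ∧ A) → ¬B but 1 ⊮ B ∨ A.
2: does not force it — 2 ⊮ ((B ∧ A) → ¬B) → (B ∨ A): already at 2 itself, 2 ⊩ (B ∧ A) → ¬B but 2 ⊮ B ∨ A.
3: does not force it.
4: does not force it.
Worlds forcing the formula: { }.

0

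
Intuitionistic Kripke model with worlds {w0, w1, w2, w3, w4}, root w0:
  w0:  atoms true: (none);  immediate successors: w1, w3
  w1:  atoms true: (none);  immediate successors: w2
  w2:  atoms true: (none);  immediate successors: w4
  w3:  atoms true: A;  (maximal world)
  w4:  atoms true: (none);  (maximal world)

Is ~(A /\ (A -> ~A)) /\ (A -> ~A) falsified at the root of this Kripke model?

Yes

w0 ||-/- ~(A /\ (A -> ~A)) /\ (A -> ~A) since w0 fails A -> ~A.
So the root w0 does not force ~(A /\ (A -> ~A)) /\ (A -> ~A); the model is a countermodel.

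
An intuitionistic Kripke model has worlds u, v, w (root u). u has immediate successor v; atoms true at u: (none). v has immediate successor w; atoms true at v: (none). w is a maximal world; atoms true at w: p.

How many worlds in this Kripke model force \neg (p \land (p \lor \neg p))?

u: does not force it — u \nVdash \neg (p \land (p \lor \neg p)) since w is accessible from u and w \Vdash p \land (p \lor \neg p).
v: does not force it — v \nVdash \neg (p \land (p \lor \neg p)) since w is accessible from v and w \Vdash p \land (p \lor \neg p).
w: does not force it — w \nVdash \neg (p \land (p \lor \neg p)) since w is accessible from w and w \Vdash p \land (p \lor \neg p).
Worlds forcing the formula: { }.

0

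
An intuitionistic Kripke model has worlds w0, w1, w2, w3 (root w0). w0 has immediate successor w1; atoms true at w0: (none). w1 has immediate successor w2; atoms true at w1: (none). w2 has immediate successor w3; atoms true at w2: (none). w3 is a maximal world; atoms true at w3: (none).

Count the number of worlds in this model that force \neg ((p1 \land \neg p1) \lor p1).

4

w0: forces it.
w1: forces it.
w2: forces it.
w3: forces it.
Worlds forcing the formula: {w0, w1, w2, w3}.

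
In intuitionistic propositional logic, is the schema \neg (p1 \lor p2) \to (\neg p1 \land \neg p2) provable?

This is a constructively valid De Morgan direction (negated disjunction to conjunction of negations), which is intuitionistically derivable.
From \neg (p1 \lor p2): if p1 held then p1 \lor p2 would, contradiction — so \neg p1; similarly \neg p2.

Yes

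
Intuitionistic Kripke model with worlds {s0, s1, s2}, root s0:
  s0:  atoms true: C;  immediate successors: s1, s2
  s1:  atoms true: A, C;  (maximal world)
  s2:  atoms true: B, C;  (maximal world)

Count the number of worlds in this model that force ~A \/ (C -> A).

s0: does not force it — s0 ||-/- ~A \/ (C -> A): neither disjunct is forced at s0.
s1: forces it.
s2: forces it.
Worlds forcing the formula: {s1, s2}.

2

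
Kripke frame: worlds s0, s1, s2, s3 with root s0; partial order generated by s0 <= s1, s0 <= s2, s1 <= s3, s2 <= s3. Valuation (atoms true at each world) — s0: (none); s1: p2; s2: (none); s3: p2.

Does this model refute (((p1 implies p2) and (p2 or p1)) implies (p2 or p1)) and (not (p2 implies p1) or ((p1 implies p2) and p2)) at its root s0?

s0 forces (((p1 implies p2) and (p2 or p1)) implies (p2 or p1)) and (not (p2 implies p1) or ((p1 implies p2) and p2)) since s0 forces both conjuncts.
So the root s0 forces (((p1 implies p2) and (p2 or p1)) implies (p2 or p1)) and (not (p2 implies p1) or ((p1 implies p2) and p2)); the model is not a countermodel.

No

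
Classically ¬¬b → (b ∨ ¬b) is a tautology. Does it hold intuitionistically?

No

This is a variant of double-negation elimination (deriving excluded middle from double negation), which is not intuitionistically valid.
A Kripke countermodel: worlds 0, 1; order generated by 0 ≤ 1; atoms true at each world — 0:{}; 1:{b}.
0 ⊮ ¬¬b → (b ∨ ¬b): already at 0 itself, 0 ⊩ ¬¬b but 0 ⊮ b ∨ ¬b.
0 ⊮ b ∨ ¬b: neither disjunct is forced at 0.
0 lacks atom b, so 0 ⊮ b.
So the root 0 does not force the formula.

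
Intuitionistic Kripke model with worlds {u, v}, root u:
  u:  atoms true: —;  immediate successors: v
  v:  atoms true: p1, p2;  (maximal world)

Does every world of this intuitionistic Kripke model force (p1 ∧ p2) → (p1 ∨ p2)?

u ⊩ (p1 ∧ p2) → (p1 ∨ p2): every world accessible from u that forces p1 ∧ p2 (namely v) also forces p1 ∨ p2.
Since the root u forces (p1 ∧ p2) → (p1 ∨ p2) and forcing is persistent (monotone upward), every world forces it.

Yes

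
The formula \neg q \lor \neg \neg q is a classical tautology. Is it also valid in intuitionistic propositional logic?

No

This is the weak law of excluded middle, which is not intuitionistically valid.
A Kripke countermodel: worlds w0, w1, w2; order generated by w0 \le w1, w0 \le w2; atoms true at each world — w0:{}; w1:{q}; w2:{}.
w0 \nVdash \neg q \lor \neg \neg q: neither disjunct is forced at w0.
w0 \nVdash \neg q since w1 is accessible from w0 and w1 \Vdash q.
So the root w0 does not force the formula.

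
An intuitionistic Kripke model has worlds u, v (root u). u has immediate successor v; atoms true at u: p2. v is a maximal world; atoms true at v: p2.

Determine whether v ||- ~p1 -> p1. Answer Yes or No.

No

v ||-/- ~p1 -> p1: already at v itself, v ||- ~p1 but v ||-/- p1.
v lacks atom p1, so v ||-/- p1.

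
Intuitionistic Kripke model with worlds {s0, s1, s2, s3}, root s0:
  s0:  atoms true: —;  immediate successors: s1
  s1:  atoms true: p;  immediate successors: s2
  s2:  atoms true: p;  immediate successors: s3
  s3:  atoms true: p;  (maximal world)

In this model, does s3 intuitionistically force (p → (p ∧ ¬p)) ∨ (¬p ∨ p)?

Yes

s3 ⊩ (p → (p ∧ ¬p)) ∨ (¬p ∨ p) via the disjunct ¬p ∨ p.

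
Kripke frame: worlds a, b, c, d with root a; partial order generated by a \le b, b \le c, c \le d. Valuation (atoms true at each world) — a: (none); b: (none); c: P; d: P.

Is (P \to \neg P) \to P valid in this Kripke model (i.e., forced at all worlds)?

Yes

a \Vdash (P \to \neg P) \to P vacuously: no world accessible from a forces the antecedent P \to \neg P.
Since the root a forces (P \to \neg P) \to P and forcing is persistent (monotone upward), every world forces it.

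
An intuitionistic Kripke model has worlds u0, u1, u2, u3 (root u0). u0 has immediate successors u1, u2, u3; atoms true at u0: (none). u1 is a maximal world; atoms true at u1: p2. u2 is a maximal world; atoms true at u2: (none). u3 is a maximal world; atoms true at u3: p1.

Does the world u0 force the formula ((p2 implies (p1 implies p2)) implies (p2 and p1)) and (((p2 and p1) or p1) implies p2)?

u0 does not force ((p2 implies (p1 implies p2)) implies (p2 and p1)) and (((p2 and p1) or p1) implies p2) since u0 fails (p2 implies (p1 implies p2)) implies (p2 and p1).

No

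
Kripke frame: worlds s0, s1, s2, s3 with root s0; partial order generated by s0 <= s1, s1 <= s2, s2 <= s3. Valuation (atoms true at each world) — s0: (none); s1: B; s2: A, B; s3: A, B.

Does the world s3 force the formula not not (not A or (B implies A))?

Yes

s3 forces not not (not A or (B implies A)): no world accessible from s3 forces not (not A or (B implies A)).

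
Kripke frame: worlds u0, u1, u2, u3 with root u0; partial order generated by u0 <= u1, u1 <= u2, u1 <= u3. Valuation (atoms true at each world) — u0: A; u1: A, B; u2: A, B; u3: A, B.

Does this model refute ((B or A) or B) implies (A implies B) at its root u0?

Yes

u0 does not force ((B or A) or B) implies (A implies B): already at u0 itself, u0 forces (B or A) or B but u0 does not force A implies B.
u0 does not force A implies B: already at u0 itself, u0 forces A but u0 does not force B.
u0 lacks atom B, so u0 does not force B.
So the root u0 does not force ((B or A) or B) implies (A implies B); the model is a countermodel.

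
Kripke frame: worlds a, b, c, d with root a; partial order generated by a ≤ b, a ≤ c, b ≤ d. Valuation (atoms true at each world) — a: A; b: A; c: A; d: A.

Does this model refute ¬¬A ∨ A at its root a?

a ⊩ ¬¬A ∨ A via the disjunct ¬¬A.
So the root a forces ¬¬A ∨ A; the model is not a countermodel.

No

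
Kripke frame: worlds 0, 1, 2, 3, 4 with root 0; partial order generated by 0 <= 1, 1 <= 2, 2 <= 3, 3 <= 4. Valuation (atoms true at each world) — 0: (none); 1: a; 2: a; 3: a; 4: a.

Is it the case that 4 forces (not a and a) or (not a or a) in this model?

4 forces (not a and a) or (not a or a) via the disjunct not a or a.

Yes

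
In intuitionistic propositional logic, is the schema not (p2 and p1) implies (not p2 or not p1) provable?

This is the constructively invalid direction of De Morgan's law for conjunction, which is not intuitionistically valid.
A Kripke countermodel: worlds u0, u1, u2; order generated by u0 <= u1, u0 <= u2; atoms true at each world — u0:{}; u1:{p2}; u2:{p1}.
u0 does not force not (p2 and p1) implies (not p2 or not p1): already at u0 itself, u0 forces not (p2 and p1) but u0 does not force not p2 or not p1.
u0 does not force not p2 or not p1: neither disjunct is forced at u0.
u0 does not force not p2 since u1 is accessible from u0 and u1 forces p2.
So the root u0 does not force the formula.

No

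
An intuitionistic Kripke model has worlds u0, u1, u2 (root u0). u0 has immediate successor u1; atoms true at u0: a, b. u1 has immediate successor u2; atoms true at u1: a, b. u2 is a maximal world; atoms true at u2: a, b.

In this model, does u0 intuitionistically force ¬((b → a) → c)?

Yes

u0 ⊩ ¬((b → a) → c): no world accessible from u0 forces (b → a) → c.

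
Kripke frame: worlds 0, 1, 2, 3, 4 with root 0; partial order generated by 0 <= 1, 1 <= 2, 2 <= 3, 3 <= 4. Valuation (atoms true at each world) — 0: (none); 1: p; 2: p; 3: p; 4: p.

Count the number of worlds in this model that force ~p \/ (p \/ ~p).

0: does not force it — 0 ||-/- ~p \/ (p \/ ~p): neither disjunct is forced at 0.
1: forces it.
2: forces it.
3: forces it.
4: forces it.
Worlds forcing the formula: {1, 2, 3, 4}.

4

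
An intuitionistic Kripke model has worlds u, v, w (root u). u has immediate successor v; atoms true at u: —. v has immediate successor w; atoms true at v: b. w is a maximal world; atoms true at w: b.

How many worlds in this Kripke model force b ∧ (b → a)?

u: does not force it — u ⊮ b ∧ (b → a) since u fails b.
v: does not force it.
w: does not force it.
Worlds forcing the formula: { }.

0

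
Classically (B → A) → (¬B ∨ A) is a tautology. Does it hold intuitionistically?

No

This is the material-implication-as-disjunction principle, which is not intuitionistically valid.
A Kripke countermodel: worlds u, v; order generated by u ≤ v; atoms true at each world — u:{}; v:{A,B}.
u ⊮ (B → A) → (¬B ∨ A): already at u itself, u ⊩ B → A but u ⊮ ¬B ∨ A.
u ⊮ ¬B ∨ A: neither disjunct is forced at u.
u ⊮ ¬B since v is accessible from u and v ⊩ B.
So the root u does not force the formula.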